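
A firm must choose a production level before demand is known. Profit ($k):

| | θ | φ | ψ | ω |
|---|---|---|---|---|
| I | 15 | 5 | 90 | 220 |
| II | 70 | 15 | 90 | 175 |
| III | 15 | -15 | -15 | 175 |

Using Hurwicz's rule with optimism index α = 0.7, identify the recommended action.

I: 0.7·220 + 0.3·5 = 155.5
II: 0.7·175 + 0.3·15 = 127
III: 0.7·175 + 0.3·(-15) = 118
Highest Hurwicz score = 155.5 → I.

I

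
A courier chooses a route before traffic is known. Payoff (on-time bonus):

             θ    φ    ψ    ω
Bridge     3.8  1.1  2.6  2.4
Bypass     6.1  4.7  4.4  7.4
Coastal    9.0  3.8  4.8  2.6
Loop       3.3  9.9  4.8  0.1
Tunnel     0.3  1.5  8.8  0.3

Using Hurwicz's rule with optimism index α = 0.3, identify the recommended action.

Bridge: 0.3·3.8 + 0.7·1.1 = 1.91
Bypass: 0.3·7.4 + 0.7·4.4 = 5.3
Coastal: 0.3·9.0 + 0.7·2.6 = 4.52
Loop: 0.3·9.9 + 0.7·0.1 = 3.04
Tunnel: 0.3·8.8 + 0.7·0.3 = 2.85
Highest Hurwicz score = 5.3 → Bypass.

Bypass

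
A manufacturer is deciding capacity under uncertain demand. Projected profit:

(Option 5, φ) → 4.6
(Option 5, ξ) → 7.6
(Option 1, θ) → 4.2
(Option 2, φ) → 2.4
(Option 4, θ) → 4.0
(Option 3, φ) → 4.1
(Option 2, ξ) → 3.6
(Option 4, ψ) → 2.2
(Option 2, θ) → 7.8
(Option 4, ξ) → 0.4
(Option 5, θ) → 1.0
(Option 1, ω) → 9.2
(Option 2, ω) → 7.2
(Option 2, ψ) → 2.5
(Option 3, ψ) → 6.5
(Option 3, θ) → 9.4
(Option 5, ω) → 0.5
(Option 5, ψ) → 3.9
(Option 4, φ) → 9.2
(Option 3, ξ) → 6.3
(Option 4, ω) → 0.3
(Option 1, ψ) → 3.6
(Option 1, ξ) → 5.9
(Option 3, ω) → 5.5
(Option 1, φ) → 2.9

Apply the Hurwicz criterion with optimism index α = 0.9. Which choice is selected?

Option 1: 0.9·9.2 + 0.1·2.9 = 8.57
Option 2: 0.9·7.8 + 0.1·2.4 = 7.26
Option 3: 0.9·9.4 + 0.1·4.1 = 8.87
Option 4: 0.9·9.2 + 0.1·0.3 = 8.31
Option 5: 0.9·7.6 + 0.1·0.5 = 6.89
Highest Hurwicz score = 8.87 → Option 3.

Option 3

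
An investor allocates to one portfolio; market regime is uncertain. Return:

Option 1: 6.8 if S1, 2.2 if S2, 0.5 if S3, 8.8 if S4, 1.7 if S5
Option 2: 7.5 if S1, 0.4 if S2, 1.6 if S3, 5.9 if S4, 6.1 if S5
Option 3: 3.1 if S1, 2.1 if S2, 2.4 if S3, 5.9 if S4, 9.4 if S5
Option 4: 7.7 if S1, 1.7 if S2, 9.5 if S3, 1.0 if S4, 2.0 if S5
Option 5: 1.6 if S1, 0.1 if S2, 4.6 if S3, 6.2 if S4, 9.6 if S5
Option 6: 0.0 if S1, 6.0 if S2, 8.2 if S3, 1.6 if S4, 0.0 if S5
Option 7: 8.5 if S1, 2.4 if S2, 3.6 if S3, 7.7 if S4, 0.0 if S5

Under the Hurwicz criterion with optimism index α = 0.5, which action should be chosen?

Option 3

Option 1: 0.5·8.8 + 0.5·0.5 = 4.65
Option 2: 0.5·7.5 + 0.5·0.4 = 3.95
Option 3: 0.5·9.4 + 0.5·2.1 = 5.75
Option 4: 0.5·9.5 + 0.5·1.0 = 5.25
Option 5: 0.5·9.6 + 0.5·0.1 = 4.85
Option 6: 0.5·8.2 + 0.5·0.0 = 4.1
Option 7: 0.5·8.5 + 0.5·0.0 = 4.25
Highest Hurwicz score = 5.75 → Option 3.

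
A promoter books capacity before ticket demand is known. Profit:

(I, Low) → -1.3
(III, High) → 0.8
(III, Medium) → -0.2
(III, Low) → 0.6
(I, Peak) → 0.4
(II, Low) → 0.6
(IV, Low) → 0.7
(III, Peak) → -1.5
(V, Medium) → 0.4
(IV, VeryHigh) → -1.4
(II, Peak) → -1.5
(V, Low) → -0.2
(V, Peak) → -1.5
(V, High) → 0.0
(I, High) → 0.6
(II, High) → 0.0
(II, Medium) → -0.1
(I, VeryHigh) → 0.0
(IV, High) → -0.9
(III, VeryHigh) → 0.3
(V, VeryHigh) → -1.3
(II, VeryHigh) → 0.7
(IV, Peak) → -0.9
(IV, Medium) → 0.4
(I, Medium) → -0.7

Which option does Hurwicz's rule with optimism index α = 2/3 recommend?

III

I: 2/3·0.6 + 1/3·(-1.3) = -1/30
II: 2/3·0.7 + 1/3·(-1.5) = -1/30
III: 2/3·0.8 + 1/3·(-1.5) = 1/30
IV: 2/3·0.7 + 1/3·(-1.4) = 0
V: 2/3·0.4 + 1/3·(-1.5) = -7/30
Highest Hurwicz score = 1/30 → III.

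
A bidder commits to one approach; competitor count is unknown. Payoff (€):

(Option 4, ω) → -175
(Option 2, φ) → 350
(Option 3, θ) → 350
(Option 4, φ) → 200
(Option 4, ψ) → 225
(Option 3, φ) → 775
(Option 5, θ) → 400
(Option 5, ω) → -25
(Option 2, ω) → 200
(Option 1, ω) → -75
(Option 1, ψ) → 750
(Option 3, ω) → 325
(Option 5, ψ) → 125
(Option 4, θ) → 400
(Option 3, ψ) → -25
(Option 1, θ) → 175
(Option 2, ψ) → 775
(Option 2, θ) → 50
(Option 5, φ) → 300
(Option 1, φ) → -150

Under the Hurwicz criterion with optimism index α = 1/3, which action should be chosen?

Option 1: 1/3·750 + 2/3·(-150) = 150
Option 2: 1/3·775 + 2/3·50 = 875/3
Option 3: 1/3·775 + 2/3·(-25) = 725/3
Option 4: 1/3·400 + 2/3·(-175) = 50/3
Option 5: 1/3·400 + 2/3·(-25) = 350/3
Highest Hurwicz score = 875/3 → Option 2.

Option 2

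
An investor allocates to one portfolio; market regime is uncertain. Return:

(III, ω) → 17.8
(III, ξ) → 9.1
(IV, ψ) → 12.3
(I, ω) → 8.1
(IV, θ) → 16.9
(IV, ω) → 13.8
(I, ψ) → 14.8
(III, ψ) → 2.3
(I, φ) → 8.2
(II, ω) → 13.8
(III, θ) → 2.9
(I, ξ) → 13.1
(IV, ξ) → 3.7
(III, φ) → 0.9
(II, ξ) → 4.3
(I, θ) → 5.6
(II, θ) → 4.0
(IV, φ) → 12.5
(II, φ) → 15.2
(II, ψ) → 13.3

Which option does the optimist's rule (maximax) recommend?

Row maxima: I=14.8, II=15.2, III=17.8, IV=16.9
Best best-case = 17.8 → III.

III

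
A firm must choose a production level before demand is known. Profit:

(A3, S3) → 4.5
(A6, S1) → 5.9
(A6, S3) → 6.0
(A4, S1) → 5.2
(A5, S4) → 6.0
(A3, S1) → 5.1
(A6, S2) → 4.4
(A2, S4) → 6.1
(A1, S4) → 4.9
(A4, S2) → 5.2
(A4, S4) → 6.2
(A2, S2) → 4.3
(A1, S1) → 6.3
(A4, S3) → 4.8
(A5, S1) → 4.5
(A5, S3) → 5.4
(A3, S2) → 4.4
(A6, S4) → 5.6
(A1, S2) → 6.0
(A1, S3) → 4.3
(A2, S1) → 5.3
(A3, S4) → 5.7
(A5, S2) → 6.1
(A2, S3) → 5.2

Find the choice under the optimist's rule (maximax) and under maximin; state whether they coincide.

maximax → A1; maximin → A4 (disagree)

Row maxima: A1=6.3, A2=6.1, A3=5.7, A4=6.2, A5=6.1, A6=6.0
Best best-case = 6.3 → A1.
Row minima: A1=4.3, A2=4.3, A3=4.4, A4=4.8, A5=4.5, A6=4.4
Best worst-case = 4.8 → A4.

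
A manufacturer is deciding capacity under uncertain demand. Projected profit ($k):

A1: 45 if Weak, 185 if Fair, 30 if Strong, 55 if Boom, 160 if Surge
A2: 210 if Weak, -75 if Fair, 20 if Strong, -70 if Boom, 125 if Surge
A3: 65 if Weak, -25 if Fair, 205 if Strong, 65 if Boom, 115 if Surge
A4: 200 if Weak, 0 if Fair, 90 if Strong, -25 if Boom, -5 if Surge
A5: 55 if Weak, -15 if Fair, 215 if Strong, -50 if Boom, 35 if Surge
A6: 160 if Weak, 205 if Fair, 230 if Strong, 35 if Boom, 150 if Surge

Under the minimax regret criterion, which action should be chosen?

A6

Column bests: Weak=210, Fair=205, Strong=230, Boom=65, Surge=160.
A1 regrets: 165, 20, 200, 10, 0 → max 200
A2 regrets: 0, 280, 210, 135, 35 → max 280
A3 regrets: 145, 230, 25, 0, 45 → max 230
A4 regrets: 10, 205, 140, 90, 165 → max 205
A5 regrets: 155, 220, 15, 115, 125 → max 220
A6 regrets: 50, 0, 0, 30, 10 → max 50
Smallest max regret = 50 → A6.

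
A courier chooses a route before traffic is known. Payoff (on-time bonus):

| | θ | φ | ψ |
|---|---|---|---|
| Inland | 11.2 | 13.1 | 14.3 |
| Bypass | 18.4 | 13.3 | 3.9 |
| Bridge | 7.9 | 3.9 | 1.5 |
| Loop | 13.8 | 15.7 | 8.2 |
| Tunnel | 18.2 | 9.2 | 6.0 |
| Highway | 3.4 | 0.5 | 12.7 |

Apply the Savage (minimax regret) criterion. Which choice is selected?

Column bests: θ=18.4, φ=15.7, ψ=14.3.
Inland regrets: 7.2, 2.6, 0.0 → max 7.2
Bypass regrets: 0.0, 2.4, 10.4 → max 10.4
Bridge regrets: 10.5, 11.8, 12.8 → max 12.8
Loop regrets: 4.6, 0.0, 6.1 → max 6.1
Tunnel regrets: 0.2, 6.5, 8.3 → max 8.3
Highway regrets: 15.0, 15.2, 1.6 → max 15.2
Smallest max regret = 6.1 → Loop.

Loop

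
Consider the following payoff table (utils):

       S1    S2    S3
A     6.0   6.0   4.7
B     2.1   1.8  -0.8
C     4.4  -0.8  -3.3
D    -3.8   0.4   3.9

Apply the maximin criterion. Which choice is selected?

Row minima: A=4.7, B=-0.8, C=-3.3, D=-3.8
Best worst-case = 4.7 → A.

A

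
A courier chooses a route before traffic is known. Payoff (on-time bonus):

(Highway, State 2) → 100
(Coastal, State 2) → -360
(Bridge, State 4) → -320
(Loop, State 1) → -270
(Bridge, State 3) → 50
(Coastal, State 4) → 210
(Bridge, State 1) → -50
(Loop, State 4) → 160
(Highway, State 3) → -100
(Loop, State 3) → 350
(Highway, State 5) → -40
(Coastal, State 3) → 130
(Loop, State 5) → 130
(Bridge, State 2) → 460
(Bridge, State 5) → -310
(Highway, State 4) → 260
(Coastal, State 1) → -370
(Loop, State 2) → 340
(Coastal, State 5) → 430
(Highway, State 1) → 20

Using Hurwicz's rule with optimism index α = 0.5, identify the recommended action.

Bridge: 0.5·460 + 0.5·(-320) = 70
Loop: 0.5·350 + 0.5·(-270) = 40
Highway: 0.5·260 + 0.5·(-100) = 80
Coastal: 0.5·430 + 0.5·(-370) = 30
Highest Hurwicz score = 80 → Highway.

Highway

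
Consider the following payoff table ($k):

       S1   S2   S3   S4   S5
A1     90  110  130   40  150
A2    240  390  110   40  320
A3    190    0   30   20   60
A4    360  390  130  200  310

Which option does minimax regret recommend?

A4

Column bests: S1=360, S2=390, S3=130, S4=200, S5=320.
A1 regrets: 270, 280, 0, 160, 170 → max 280
A2 regrets: 120, 0, 20, 160, 0 → max 160
A3 regrets: 170, 390, 100, 180, 260 → max 390
A4 regrets: 0, 0, 0, 0, 10 → max 10
Smallest max regret = 10 → A4.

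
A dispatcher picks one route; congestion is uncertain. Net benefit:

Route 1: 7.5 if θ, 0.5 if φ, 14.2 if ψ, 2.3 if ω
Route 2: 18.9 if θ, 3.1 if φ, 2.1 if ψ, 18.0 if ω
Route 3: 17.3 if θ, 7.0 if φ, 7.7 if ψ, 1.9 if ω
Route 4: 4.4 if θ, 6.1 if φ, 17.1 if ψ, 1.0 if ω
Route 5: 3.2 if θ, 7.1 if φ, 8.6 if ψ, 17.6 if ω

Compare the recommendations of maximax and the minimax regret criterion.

maximax → Route 2; minimax regret → Route 2 (agree)

Row maxima: Route 1=14.2, Route 2=18.9, Route 3=17.3, Route 4=17.1, Route 5=17.6
Best best-case = 18.9 → Route 2.
Column bests: θ=18.9, φ=7.1, ψ=17.1, ω=18.0.
Route 1 regrets: 11.4, 6.6, 2.9, 15.7 → max 15.7
Route 2 regrets: 0.0, 4.0, 15.0, 0.0 → max 15.0
Route 3 regrets: 1.6, 0.1, 9.4, 16.1 → max 16.1
Route 4 regrets: 14.5, 1.0, 0.0, 17.0 → max 17.0
Route 5 regrets: 15.7, 0.0, 8.5, 0.4 → max 15.7
Smallest max regret = 15.0 → Route 2.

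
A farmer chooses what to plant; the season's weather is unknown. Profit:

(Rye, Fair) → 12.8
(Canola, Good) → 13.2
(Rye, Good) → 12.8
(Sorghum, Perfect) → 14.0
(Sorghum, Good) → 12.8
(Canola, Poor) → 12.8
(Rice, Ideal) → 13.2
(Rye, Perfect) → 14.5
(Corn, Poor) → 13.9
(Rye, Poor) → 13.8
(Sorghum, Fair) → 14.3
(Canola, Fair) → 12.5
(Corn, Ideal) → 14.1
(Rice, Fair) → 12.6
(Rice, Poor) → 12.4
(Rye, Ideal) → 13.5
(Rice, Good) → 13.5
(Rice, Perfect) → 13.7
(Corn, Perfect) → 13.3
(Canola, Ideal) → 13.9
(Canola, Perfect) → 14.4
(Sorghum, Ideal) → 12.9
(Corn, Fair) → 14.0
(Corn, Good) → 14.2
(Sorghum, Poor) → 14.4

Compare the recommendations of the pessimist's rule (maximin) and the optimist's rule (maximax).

Row minima: Rye=12.8, Sorghum=12.8, Corn=13.3, Rice=12.4, Canola=12.5
Best worst-case = 13.3 → Corn.
Row maxima: Rye=14.5, Sorghum=14.4, Corn=14.2, Rice=13.7, Canola=14.4
Best best-case = 14.5 → Rye.

maximin → Corn; maximax → Rye (disagree)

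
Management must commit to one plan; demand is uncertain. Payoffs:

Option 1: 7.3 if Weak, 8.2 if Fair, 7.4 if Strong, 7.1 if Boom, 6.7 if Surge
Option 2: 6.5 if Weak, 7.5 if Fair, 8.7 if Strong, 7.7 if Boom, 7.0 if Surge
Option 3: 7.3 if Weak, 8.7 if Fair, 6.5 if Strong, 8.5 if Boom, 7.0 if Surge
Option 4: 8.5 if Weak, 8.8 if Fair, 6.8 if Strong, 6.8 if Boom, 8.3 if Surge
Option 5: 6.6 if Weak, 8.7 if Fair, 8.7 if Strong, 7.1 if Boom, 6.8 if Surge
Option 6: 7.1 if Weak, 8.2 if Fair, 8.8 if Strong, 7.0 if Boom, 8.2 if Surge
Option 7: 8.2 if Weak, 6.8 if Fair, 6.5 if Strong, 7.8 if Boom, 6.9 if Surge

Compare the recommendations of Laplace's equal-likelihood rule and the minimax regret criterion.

Row averages: Option 1=7.34, Option 2=7.48, Option 3=7.6, Option 4=7.84, Option 5=7.58, Option 6=7.86, Option 7=7.24
Highest average = 7.86 → Option 6.
Column bests: Weak=8.5, Fair=8.8, Strong=8.8, Boom=8.5, Surge=8.3.
Option 1 regrets: 1.2, 0.6, 1.4, 1.4, 1.6 → max 1.6
Option 2 regrets: 2.0, 1.3, 0.1, 0.8, 1.3 → max 2.0
Option 3 regrets: 1.2, 0.1, 2.3, 0.0, 1.3 → max 2.3
Option 4 regrets: 0.0, 0.0, 2.0, 1.7, 0.0 → max 2.0
Option 5 regrets: 1.9, 0.1, 0.1, 1.4, 1.5 → max 1.9
Option 6 regrets: 1.4, 0.6, 0.0, 1.5, 0.1 → max 1.5
Option 7 regrets: 0.3, 2.0, 2.3, 0.7, 1.4 → max 2.3
Smallest max regret = 1.5 → Option 6.

laplace → Option 6; minimax regret → Option 6 (agree)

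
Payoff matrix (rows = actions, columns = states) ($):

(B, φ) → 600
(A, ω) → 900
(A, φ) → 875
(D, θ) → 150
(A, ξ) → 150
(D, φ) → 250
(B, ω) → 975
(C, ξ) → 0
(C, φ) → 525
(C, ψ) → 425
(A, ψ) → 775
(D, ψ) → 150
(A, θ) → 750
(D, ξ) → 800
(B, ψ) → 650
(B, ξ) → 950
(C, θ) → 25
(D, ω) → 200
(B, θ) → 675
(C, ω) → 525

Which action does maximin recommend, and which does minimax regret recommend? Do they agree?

Row minima: A=150, B=600, C=0, D=150
Best worst-case = 600 → B.
Column bests: θ=750, φ=875, ψ=775, ω=975, ξ=950.
A regrets: 0, 0, 0, 75, 800 → max 800
B regrets: 75, 275, 125, 0, 0 → max 275
C regrets: 725, 350, 350, 450, 950 → max 950
D regrets: 600, 625, 625, 775, 150 → max 775
Smallest max regret = 275 → B.

maximin → B; minimax regret → B (agree)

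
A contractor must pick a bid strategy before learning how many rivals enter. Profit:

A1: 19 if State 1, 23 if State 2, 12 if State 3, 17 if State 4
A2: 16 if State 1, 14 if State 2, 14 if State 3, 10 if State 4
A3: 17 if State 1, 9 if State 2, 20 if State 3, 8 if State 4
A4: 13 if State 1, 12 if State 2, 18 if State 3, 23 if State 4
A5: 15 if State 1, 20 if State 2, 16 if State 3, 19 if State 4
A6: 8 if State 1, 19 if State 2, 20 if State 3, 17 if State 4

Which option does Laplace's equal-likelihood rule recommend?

Row averages: A1=17.75, A2=13.5, A3=13.5, A4=16.5, A5=17.5, A6=16
Highest average = 17.75 → A1.

A1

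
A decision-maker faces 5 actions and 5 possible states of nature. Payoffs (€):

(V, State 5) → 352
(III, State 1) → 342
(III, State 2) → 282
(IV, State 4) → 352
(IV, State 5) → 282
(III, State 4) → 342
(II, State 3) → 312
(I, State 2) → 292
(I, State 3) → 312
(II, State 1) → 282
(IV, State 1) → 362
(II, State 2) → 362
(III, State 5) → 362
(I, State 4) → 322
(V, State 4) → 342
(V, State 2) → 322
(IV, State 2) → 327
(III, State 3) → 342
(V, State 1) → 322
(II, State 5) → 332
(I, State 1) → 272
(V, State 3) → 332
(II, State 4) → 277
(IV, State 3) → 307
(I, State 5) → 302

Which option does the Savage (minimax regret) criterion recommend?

Column bests: State 1=362, State 2=362, State 3=342, State 4=352, State 5=362.
I regrets: 90, 70, 30, 30, 60 → max 90
II regrets: 80, 0, 30, 75, 30 → max 80
III regrets: 20, 80, 0, 10, 0 → max 80
IV regrets: 0, 35, 35, 0, 80 → max 80
V regrets: 40, 40, 10, 10, 10 → max 40
Smallest max regret = 40 → V.

V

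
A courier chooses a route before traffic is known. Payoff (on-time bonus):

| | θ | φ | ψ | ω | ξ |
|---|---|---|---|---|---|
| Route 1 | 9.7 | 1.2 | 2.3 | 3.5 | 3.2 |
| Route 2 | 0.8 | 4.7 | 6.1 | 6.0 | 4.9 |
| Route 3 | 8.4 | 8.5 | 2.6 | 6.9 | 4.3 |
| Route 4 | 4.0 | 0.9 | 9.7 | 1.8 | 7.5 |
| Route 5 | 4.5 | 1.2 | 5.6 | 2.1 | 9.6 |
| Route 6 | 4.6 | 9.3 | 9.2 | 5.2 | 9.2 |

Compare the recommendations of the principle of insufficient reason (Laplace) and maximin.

laplace → Route 6; maximin → Route 6 (agree)

Row averages: Route 1=3.98, Route 2=4.5, Route 3=6.14, Route 4=4.78, Route 5=4.6, Route 6=7.5
Highest average = 7.5 → Route 6.
Row minima: Route 1=1.2, Route 2=0.8, Route 3=2.6, Route 4=0.9, Route 5=1.2, Route 6=4.6
Best worst-case = 4.6 → Route 6.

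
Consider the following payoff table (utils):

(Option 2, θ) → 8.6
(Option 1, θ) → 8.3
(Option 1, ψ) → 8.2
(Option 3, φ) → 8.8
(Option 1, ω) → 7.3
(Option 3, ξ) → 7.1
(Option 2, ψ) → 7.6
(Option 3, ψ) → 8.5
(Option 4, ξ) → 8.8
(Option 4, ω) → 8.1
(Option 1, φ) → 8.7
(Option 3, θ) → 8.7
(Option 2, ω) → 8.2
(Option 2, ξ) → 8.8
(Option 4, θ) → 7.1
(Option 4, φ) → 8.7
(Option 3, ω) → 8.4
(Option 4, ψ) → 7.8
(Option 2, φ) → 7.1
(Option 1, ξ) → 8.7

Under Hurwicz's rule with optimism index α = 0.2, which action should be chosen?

Option 1: 0.2·8.7 + 0.8·7.3 = 7.58
Option 2: 0.2·8.8 + 0.8·7.1 = 7.44
Option 3: 0.2·8.8 + 0.8·7.1 = 7.44
Option 4: 0.2·8.8 + 0.8·7.1 = 7.44
Highest Hurwicz score = 7.58 → Option 1.

Option 1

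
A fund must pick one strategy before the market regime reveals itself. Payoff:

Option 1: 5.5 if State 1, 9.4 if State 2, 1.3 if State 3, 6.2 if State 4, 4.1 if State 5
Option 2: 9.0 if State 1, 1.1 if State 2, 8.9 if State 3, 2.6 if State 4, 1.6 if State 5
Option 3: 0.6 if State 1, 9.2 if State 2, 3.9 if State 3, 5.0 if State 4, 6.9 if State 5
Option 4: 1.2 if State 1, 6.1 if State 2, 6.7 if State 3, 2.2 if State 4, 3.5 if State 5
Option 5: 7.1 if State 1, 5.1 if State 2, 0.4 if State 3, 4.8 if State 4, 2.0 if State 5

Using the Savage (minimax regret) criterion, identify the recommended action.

Option 1

Column bests: State 1=9.0, State 2=9.4, State 3=8.9, State 4=6.2, State 5=6.9.
Option 1 regrets: 3.5, 0.0, 7.6, 0.0, 2.8 → max 7.6
Option 2 regrets: 0.0, 8.3, 0.0, 3.6, 5.3 → max 8.3
Option 3 regrets: 8.4, 0.2, 5.0, 1.2, 0.0 → max 8.4
Option 4 regrets: 7.8, 3.3, 2.2, 4.0, 3.4 → max 7.8
Option 5 regrets: 1.9, 4.3, 8.5, 1.4, 4.9 → max 8.5
Smallest max regret = 7.6 → Option 1.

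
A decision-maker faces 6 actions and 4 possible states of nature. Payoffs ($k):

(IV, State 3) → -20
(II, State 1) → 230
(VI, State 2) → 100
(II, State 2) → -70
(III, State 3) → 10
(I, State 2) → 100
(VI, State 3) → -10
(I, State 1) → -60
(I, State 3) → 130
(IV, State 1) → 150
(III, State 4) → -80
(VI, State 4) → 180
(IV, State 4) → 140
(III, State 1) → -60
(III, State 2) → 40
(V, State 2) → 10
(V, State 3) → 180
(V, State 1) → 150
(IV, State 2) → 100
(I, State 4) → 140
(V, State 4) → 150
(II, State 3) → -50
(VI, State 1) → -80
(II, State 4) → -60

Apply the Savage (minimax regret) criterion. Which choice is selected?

V

Column bests: State 1=230, State 2=100, State 3=180, State 4=180.
I regrets: 290, 0, 50, 40 → max 290
II regrets: 0, 170, 230, 240 → max 240
III regrets: 290, 60, 170, 260 → max 290
IV regrets: 80, 0, 200, 40 → max 200
V regrets: 80, 90, 0, 30 → max 90
VI regrets: 310, 0, 190, 0 → max 310
Smallest max regret = 90 → V.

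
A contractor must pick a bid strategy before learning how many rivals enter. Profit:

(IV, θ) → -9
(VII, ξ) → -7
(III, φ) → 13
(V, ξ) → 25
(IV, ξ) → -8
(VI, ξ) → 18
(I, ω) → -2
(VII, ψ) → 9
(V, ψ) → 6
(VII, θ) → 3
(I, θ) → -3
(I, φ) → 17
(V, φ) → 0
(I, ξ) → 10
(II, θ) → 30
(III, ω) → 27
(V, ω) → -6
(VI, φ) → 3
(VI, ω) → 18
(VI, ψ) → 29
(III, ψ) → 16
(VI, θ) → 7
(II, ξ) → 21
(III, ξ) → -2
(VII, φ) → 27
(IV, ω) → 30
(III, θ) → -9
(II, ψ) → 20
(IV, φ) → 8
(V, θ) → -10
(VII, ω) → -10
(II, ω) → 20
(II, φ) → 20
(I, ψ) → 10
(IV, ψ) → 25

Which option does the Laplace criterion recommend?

II

Row averages: I=6.4, II=22.2, III=9, IV=9.2, V=3, VI=15, VII=4.4
Highest average = 22.2 → II.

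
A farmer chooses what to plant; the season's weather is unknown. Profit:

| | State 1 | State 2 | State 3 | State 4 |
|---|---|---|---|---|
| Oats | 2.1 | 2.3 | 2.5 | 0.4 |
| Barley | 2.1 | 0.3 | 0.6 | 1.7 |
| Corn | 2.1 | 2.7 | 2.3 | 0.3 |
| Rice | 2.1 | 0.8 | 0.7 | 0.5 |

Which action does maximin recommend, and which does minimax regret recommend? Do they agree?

Row minima: Oats=0.4, Barley=0.3, Corn=0.3, Rice=0.5
Best worst-case = 0.5 → Rice.
Column bests: State 1=2.1, State 2=2.7, State 3=2.5, State 4=1.7.
Oats regrets: 0.0, 0.4, 0.0, 1.3 → max 1.3
Barley regrets: 0.0, 2.4, 1.9, 0.0 → max 2.4
Corn regrets: 0.0, 0.0, 0.2, 1.4 → max 1.4
Rice regrets: 0.0, 1.9, 1.8, 1.2 → max 1.9
Smallest max regret = 1.3 → Oats.

maximin → Rice; minimax regret → Oats (disagree)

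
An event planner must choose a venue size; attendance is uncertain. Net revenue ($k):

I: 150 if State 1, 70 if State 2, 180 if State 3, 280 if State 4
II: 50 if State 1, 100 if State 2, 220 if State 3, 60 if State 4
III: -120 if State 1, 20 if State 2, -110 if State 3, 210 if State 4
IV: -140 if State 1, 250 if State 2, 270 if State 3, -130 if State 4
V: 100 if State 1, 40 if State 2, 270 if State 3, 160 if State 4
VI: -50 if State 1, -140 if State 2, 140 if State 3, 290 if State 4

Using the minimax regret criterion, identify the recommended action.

I

Column bests: State 1=150, State 2=250, State 3=270, State 4=290.
I regrets: 0, 180, 90, 10 → max 180
II regrets: 100, 150, 50, 230 → max 230
III regrets: 270, 230, 380, 80 → max 380
IV regrets: 290, 0, 0, 420 → max 420
V regrets: 50, 210, 0, 130 → max 210
VI regrets: 200, 390, 130, 0 → max 390
Smallest max regret = 180 → I.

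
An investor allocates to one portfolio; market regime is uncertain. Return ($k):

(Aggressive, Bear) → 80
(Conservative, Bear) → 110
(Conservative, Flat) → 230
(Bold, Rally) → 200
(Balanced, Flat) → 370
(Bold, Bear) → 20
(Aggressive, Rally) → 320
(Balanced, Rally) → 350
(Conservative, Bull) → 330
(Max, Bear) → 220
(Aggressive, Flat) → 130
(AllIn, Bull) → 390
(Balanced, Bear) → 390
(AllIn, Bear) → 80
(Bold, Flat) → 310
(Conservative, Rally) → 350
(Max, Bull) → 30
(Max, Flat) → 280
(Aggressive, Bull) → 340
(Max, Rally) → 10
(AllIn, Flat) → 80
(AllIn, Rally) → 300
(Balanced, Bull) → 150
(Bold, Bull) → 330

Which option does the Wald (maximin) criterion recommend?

Balanced

Row minima: Conservative=110, Balanced=150, Aggressive=80, Bold=20, AllIn=80, Max=10
Best worst-case = 150 → Balanced.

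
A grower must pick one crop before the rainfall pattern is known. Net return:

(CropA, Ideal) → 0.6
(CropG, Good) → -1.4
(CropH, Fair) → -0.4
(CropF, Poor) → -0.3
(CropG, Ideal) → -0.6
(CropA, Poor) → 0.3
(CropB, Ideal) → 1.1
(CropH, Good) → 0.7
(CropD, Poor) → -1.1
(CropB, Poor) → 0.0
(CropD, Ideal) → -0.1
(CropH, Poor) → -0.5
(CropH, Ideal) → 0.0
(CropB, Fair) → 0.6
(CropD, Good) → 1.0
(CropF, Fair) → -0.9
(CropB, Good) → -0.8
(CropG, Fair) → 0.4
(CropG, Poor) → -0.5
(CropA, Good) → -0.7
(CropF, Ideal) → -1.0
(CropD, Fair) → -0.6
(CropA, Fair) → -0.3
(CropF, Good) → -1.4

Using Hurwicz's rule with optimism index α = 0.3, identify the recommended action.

CropG: 0.3·0.4 + 0.7·(-1.4) = -0.86
CropD: 0.3·1.0 + 0.7·(-1.1) = -0.47
CropH: 0.3·0.7 + 0.7·(-0.5) = -0.14
CropB: 0.3·1.1 + 0.7·(-0.8) = -0.23
CropF: 0.3·(-0.3) + 0.7·(-1.4) = -1.07
CropA: 0.3·0.6 + 0.7·(-0.7) = -0.31
Highest Hurwicz score = -0.14 → CropH.

CropH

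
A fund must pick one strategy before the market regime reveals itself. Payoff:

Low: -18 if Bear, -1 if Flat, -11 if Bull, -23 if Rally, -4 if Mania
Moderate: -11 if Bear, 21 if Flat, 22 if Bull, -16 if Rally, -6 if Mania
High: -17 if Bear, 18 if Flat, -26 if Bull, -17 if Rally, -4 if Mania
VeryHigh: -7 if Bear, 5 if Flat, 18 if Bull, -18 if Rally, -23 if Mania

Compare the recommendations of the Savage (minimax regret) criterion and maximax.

minimax regret → Moderate; maximax → Moderate (agree)

Column bests: Bear=-7, Flat=21, Bull=22, Rally=-16, Mania=-4.
Low regrets: 11, 22, 33, 7, 0 → max 33
Moderate regrets: 4, 0, 0, 0, 2 → max 4
High regrets: 10, 3, 48, 1, 0 → max 48
VeryHigh regrets: 0, 16, 4, 2, 19 → max 19
Smallest max regret = 4 → Moderate.
Row maxima: Low=-1, Moderate=22, High=18, VeryHigh=18
Best best-case = 22 → Moderate.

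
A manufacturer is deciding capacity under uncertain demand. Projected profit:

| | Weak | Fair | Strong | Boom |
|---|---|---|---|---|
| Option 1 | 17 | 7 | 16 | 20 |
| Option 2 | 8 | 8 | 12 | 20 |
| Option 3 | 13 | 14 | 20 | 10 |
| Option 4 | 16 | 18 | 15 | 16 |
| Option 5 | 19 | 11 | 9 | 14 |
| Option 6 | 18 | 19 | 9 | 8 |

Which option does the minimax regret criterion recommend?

Column bests: Weak=19, Fair=19, Strong=20, Boom=20.
Option 1 regrets: 2, 12, 4, 0 → max 12
Option 2 regrets: 11, 11, 8, 0 → max 11
Option 3 regrets: 6, 5, 0, 10 → max 10
Option 4 regrets: 3, 1, 5, 4 → max 5
Option 5 regrets: 0, 8, 11, 6 → max 11
Option 6 regrets: 1, 0, 11, 12 → max 12
Smallest max regret = 5 → Option 4.

Option 4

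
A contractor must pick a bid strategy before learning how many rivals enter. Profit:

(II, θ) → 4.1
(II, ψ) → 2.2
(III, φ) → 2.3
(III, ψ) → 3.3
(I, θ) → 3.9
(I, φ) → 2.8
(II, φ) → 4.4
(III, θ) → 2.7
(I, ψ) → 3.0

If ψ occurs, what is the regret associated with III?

0.0

Best payoff under ψ is 3.3.
Regret = 3.3 − 3.3 = 0.0.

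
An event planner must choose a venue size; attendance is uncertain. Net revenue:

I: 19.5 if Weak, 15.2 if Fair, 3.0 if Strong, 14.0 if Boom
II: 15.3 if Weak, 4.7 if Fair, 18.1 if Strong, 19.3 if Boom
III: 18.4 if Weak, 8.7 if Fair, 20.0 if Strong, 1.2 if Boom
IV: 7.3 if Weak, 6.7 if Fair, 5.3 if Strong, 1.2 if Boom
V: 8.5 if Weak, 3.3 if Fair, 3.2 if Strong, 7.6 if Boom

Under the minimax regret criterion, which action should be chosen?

II

Column bests: Weak=19.5, Fair=15.2, Strong=20.0, Boom=19.3.
I regrets: 0.0, 0.0, 17.0, 5.3 → max 17.0
II regrets: 4.2, 10.5, 1.9, 0.0 → max 10.5
III regrets: 1.1, 6.5, 0.0, 18.1 → max 18.1
IV regrets: 12.2, 8.5, 14.7, 18.1 → max 18.1
V regrets: 11.0, 11.9, 16.8, 11.7 → max 16.8
Smallest max regret = 10.5 → II.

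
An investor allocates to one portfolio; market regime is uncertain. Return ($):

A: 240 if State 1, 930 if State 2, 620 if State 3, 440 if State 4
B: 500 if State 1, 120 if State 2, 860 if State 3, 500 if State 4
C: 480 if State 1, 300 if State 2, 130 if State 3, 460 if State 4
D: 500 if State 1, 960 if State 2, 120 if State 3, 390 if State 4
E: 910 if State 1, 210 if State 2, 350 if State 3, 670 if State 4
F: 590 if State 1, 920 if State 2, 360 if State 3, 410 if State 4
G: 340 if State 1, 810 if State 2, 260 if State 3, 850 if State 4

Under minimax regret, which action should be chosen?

F

Column bests: State 1=910, State 2=960, State 3=860, State 4=850.
A regrets: 670, 30, 240, 410 → max 670
B regrets: 410, 840, 0, 350 → max 840
C regrets: 430, 660, 730, 390 → max 730
D regrets: 410, 0, 740, 460 → max 740
E regrets: 0, 750, 510, 180 → max 750
F regrets: 320, 40, 500, 440 → max 500
G regrets: 570, 150, 600, 0 → max 600
Smallest max regret = 500 → F.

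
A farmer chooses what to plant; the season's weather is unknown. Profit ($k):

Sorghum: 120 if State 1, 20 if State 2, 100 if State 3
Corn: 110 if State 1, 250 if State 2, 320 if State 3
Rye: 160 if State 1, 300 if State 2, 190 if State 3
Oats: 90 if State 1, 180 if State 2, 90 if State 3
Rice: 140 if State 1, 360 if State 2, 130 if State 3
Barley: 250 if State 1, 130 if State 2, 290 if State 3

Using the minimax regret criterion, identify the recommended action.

Rye

Column bests: State 1=250, State 2=360, State 3=320.
Sorghum regrets: 130, 340, 220 → max 340
Corn regrets: 140, 110, 0 → max 140
Rye regrets: 90, 60, 130 → max 130
Oats regrets: 160, 180, 230 → max 230
Rice regrets: 110, 0, 190 → max 190
Barley regrets: 0, 230, 30 → max 230
Smallest max regret = 130 → Rye.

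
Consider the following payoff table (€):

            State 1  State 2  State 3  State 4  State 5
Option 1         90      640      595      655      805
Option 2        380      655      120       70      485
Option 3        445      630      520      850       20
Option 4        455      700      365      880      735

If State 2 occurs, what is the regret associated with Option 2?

45

Best payoff under State 2 is 700.
Regret = 700 − 655 = 45.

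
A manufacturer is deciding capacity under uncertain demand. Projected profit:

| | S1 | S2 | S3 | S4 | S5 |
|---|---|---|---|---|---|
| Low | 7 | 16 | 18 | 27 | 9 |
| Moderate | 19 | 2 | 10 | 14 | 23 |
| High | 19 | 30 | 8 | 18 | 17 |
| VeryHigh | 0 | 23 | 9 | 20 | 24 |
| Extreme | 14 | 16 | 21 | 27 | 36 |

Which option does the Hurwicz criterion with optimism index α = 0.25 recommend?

Low: 0.25·27 + 0.75·7 = 12
Moderate: 0.25·23 + 0.75·2 = 7.25
High: 0.25·30 + 0.75·8 = 13.5
VeryHigh: 0.25·24 + 0.75·0 = 6
Extreme: 0.25·36 + 0.75·14 = 19.5
Highest Hurwicz score = 19.5 → Extreme.

Extreme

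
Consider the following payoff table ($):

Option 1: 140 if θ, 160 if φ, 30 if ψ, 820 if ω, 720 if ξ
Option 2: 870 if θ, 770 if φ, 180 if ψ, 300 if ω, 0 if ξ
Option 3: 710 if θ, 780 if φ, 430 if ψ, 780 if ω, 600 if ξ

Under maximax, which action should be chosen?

Row maxima: Option 1=820, Option 2=870, Option 3=780
Best best-case = 870 → Option 2.

Option 2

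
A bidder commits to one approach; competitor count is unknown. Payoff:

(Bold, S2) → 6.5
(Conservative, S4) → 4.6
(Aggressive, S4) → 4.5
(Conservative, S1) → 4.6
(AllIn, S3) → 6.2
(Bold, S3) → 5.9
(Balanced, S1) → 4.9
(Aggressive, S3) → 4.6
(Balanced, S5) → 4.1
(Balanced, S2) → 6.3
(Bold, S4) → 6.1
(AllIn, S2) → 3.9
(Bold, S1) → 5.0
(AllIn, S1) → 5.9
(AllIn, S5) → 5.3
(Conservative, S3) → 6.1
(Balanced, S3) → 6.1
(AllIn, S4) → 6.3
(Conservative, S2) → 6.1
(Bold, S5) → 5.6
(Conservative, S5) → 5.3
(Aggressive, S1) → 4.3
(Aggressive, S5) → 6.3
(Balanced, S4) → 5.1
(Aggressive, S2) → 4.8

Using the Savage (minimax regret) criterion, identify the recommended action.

Column bests: S1=5.9, S2=6.5, S3=6.2, S4=6.3, S5=6.3.
Conservative regrets: 1.3, 0.4, 0.1, 1.7, 1.0 → max 1.7
Balanced regrets: 1.0, 0.2, 0.1, 1.2, 2.2 → max 2.2
Aggressive regrets: 1.6, 1.7, 1.6, 1.8, 0.0 → max 1.8
Bold regrets: 0.9, 0.0, 0.3, 0.2, 0.7 → max 0.9
AllIn regrets: 0.0, 2.6, 0.0, 0.0, 1.0 → max 2.6
Smallest max regret = 0.9 → Bold.

Bold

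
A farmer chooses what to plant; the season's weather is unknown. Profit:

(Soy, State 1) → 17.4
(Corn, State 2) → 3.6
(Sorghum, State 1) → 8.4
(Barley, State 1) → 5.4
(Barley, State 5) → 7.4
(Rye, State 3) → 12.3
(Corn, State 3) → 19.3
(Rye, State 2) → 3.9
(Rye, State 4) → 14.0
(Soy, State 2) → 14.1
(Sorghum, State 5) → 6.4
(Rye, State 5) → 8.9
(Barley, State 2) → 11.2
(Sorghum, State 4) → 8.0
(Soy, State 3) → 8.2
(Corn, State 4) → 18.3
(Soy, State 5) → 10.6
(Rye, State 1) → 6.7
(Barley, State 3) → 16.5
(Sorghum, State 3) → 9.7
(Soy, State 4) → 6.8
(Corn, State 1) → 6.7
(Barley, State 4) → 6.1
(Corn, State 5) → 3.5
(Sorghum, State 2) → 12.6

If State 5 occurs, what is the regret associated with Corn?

Best payoff under State 5 is 10.6.
Regret = 10.6 − 3.5 = 7.1.

7.1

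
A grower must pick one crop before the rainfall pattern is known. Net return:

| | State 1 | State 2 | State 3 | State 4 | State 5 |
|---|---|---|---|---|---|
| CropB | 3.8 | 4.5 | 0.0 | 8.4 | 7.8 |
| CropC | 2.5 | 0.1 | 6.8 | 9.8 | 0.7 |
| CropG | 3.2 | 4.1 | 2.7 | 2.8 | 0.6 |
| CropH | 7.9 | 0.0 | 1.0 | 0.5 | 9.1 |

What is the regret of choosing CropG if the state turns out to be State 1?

Best payoff under State 1 is 7.9.
Regret = 7.9 − 3.2 = 4.7.

4.7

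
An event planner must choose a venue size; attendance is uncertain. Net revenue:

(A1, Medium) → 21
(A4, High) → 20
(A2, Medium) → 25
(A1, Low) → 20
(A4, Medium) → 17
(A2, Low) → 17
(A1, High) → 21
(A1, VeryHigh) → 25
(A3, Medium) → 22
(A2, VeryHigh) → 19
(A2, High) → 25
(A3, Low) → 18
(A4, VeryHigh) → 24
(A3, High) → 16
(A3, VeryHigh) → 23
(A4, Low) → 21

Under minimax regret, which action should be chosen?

Column bests: Low=21, Medium=25, High=25, VeryHigh=25.
A1 regrets: 1, 4, 4, 0 → max 4
A2 regrets: 4, 0, 0, 6 → max 6
A3 regrets: 3, 3, 9, 2 → max 9
A4 regrets: 0, 8, 5, 1 → max 8
Smallest max regret = 4 → A1.

A1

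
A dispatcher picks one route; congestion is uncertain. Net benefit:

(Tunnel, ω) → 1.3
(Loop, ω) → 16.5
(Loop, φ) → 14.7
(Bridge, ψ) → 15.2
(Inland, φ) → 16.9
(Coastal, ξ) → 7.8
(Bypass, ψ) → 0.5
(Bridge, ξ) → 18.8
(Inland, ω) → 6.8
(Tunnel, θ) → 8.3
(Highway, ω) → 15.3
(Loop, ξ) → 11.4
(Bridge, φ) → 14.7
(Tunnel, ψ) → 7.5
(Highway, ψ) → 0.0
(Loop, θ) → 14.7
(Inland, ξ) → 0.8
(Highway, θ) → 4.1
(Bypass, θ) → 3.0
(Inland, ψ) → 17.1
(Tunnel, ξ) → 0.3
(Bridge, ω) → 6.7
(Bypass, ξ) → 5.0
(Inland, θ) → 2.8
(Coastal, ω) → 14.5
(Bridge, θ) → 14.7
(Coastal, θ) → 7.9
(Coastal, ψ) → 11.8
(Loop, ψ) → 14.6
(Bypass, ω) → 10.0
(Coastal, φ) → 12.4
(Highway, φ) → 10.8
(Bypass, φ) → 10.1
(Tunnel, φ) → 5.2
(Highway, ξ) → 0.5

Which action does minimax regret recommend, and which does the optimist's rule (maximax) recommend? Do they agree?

Column bests: θ=14.7, φ=16.9, ψ=17.1, ω=16.5, ξ=18.8.
Coastal regrets: 6.8, 4.5, 5.3, 2.0, 11.0 → max 11.0
Loop regrets: 0.0, 2.2, 2.5, 0.0, 7.4 → max 7.4
Inland regrets: 11.9, 0.0, 0.0, 9.7, 18.0 → max 18.0
Bypass regrets: 11.7, 6.8, 16.6, 6.5, 13.8 → max 16.6
Tunnel regrets: 6.4, 11.7, 9.6, 15.2, 18.5 → max 18.5
Bridge regrets: 0.0, 2.2, 1.9, 9.8, 0.0 → max 9.8
Highway regrets: 10.6, 6.1, 17.1, 1.2, 18.3 → max 18.3
Smallest max regret = 7.4 → Loop.
Row maxima: Coastal=14.5, Loop=16.5, Inland=17.1, Bypass=10.1, Tunnel=8.3, Bridge=18.8, Highway=15.3
Best best-case = 18.8 → Bridge.

minimax regret → Loop; maximax → Bridge (disagree)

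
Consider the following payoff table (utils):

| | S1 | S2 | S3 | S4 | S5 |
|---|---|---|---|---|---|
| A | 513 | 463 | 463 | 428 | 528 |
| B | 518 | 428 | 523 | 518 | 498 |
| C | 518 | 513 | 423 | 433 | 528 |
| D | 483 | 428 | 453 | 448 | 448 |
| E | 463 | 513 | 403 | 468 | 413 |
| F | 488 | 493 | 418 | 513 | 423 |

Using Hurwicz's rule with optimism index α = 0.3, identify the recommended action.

A

A: 0.3·528 + 0.7·428 = 458
B: 0.3·523 + 0.7·428 = 456.5
C: 0.3·528 + 0.7·423 = 454.5
D: 0.3·483 + 0.7·428 = 444.5
E: 0.3·513 + 0.7·403 = 436
F: 0.3·513 + 0.7·418 = 446.5
Highest Hurwicz score = 458 → A.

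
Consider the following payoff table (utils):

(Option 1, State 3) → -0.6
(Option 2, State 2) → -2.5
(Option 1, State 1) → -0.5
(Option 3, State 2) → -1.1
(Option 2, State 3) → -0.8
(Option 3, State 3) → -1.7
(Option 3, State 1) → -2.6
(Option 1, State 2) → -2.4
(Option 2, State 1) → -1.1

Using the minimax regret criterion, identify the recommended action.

Column bests: State 1=-0.5, State 2=-1.1, State 3=-0.6.
Option 1 regrets: 0.0, 1.3, 0.0 → max 1.3
Option 2 regrets: 0.6, 1.4, 0.2 → max 1.4
Option 3 regrets: 2.1, 0.0, 1.1 → max 2.1
Smallest max regret = 1.3 → Option 1.

Option 1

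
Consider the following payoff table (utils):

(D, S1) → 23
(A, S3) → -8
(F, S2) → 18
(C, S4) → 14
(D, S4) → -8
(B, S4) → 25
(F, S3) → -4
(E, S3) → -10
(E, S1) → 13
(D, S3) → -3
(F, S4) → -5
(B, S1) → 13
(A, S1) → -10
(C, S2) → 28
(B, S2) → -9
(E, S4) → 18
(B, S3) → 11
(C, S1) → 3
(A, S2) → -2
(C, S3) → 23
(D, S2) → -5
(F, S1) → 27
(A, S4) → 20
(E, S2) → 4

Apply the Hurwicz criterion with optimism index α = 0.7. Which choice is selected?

A: 0.7·20 + 0.3·(-10) = 11
B: 0.7·25 + 0.3·(-9) = 14.8
C: 0.7·28 + 0.3·3 = 20.5
D: 0.7·23 + 0.3·(-8) = 13.7
E: 0.7·18 + 0.3·(-10) = 9.6
F: 0.7·27 + 0.3·(-5) = 17.4
Highest Hurwicz score = 20.5 → C.

C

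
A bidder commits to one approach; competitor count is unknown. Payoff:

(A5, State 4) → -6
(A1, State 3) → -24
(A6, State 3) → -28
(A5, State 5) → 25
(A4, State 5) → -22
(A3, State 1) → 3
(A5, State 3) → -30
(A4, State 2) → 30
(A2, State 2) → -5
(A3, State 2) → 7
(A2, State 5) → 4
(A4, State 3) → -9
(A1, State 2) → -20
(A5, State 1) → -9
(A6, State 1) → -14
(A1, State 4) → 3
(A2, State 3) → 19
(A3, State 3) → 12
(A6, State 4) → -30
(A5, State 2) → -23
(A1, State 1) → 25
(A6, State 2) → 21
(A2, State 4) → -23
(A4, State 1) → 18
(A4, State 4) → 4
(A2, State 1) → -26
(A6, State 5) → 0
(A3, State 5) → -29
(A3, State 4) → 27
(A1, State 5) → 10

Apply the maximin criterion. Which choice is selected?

Row minima: A1=-24, A2=-26, A3=-29, A4=-22, A5=-30, A6=-30
Best worst-case = -22 → A4.

A4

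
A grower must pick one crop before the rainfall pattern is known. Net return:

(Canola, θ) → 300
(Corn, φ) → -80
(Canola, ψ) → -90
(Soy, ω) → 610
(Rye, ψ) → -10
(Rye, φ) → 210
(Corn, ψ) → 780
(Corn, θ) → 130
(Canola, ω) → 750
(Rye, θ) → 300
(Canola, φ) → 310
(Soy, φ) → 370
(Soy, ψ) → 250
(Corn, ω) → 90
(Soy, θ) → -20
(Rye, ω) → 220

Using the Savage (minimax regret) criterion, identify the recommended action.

Column bests: θ=300, φ=370, ψ=780, ω=750.
Soy regrets: 320, 0, 530, 140 → max 530
Canola regrets: 0, 60, 870, 0 → max 870
Corn regrets: 170, 450, 0, 660 → max 660
Rye regrets: 0, 160, 790, 530 → max 790
Smallest max regret = 530 → Soy.

Soy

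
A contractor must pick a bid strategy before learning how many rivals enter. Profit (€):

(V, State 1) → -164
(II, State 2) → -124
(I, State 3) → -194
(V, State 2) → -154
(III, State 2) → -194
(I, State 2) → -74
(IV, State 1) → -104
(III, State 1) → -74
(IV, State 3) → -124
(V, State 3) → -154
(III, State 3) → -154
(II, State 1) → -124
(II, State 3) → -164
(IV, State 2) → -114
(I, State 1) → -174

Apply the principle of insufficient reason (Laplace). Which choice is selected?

IV

Row averages: I=-442/3, II=-412/3, III=-422/3, IV=-114, V=-472/3
Highest average = -114 → IV.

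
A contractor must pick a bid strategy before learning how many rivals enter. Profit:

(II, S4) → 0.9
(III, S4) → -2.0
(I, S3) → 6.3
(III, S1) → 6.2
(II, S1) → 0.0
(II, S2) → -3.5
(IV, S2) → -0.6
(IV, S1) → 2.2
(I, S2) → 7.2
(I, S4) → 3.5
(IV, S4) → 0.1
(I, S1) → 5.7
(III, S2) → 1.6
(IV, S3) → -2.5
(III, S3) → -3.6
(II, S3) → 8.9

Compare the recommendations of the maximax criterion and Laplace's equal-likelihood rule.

maximax → II; laplace → I (disagree)

Row maxima: I=7.2, II=8.9, III=6.2, IV=2.2
Best best-case = 8.9 → II.
Row averages: I=5.675, II=1.575, III=0.55, IV=-0.2
Highest average = 5.675 → I.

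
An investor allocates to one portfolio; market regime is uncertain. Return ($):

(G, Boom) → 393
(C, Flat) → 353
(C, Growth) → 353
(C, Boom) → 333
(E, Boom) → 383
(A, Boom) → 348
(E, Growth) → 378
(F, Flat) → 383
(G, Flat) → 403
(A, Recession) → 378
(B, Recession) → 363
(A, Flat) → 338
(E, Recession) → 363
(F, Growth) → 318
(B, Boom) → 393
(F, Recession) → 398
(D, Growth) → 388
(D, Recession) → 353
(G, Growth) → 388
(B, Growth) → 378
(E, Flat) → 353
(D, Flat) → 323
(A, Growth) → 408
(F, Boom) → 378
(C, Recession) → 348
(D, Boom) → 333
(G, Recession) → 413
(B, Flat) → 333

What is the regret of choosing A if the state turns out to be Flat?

65

Best payoff under Flat is 403.
Regret = 403 − 338 = 65.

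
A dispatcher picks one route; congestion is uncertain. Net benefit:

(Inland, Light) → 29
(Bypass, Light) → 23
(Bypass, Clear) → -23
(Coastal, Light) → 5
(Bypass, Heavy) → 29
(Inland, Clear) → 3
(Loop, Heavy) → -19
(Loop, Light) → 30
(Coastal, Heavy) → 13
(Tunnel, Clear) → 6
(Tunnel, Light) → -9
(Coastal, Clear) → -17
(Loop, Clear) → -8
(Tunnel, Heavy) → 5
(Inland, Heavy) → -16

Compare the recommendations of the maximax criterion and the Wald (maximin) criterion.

Row maxima: Inland=29, Coastal=13, Tunnel=6, Loop=30, Bypass=29
Best best-case = 30 → Loop.
Row minima: Inland=-16, Coastal=-17, Tunnel=-9, Loop=-19, Bypass=-23
Best worst-case = -9 → Tunnel.

maximax → Loop; maximin → Tunnel (disagree)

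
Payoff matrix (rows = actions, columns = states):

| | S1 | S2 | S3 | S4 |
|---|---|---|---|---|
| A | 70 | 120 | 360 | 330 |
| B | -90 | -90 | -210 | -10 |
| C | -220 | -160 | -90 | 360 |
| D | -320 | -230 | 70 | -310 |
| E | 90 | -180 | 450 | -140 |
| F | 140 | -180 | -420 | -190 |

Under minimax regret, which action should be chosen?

Column bests: S1=140, S2=120, S3=450, S4=360.
A regrets: 70, 0, 90, 30 → max 90
B regrets: 230, 210, 660, 370 → max 660
C regrets: 360, 280, 540, 0 → max 540
D regrets: 460, 350, 380, 670 → max 670
E regrets: 50, 300, 0, 500 → max 500
F regrets: 0, 300, 870, 550 → max 870
Smallest max regret = 90 → A.

A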